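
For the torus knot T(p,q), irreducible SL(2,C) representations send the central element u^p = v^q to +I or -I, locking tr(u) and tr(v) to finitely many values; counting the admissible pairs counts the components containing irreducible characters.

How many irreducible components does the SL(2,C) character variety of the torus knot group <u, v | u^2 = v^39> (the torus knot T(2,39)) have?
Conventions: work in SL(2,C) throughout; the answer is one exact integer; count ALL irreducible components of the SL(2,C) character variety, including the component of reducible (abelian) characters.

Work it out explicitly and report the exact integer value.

In the torus knot group T(2,39), u^2 = v^39 is central, so an irreducible representation sends it to +I or -I (Schur).
This locks tr(u) to 2*cos(pi*alpha/2), alpha in 1..1, and tr(v) to 2*cos(pi*beta/39), beta in 1..38, on each component of irreducible characters.
The two central values (-1)^alpha I and (-1)^beta I must be the same matrix, so alpha and beta share a parity.
count pairs: odd alpha (1 choices) x odd beta (19), plus even alpha (0) x even beta (19): 1*19 + 0*19 = 19.
That is 19 components of irreducible characters, and with the reducible (abelian) component the total is 20.

20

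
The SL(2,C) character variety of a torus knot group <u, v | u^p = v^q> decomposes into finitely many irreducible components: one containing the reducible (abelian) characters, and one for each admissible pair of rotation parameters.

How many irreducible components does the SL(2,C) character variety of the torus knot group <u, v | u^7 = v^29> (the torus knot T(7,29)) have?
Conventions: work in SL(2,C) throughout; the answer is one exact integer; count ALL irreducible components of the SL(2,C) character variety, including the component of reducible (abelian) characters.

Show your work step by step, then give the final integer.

For T(7,29): irreducibility forces the central element u^7 = v^29 to one of +I, -I.
This locks tr(u) to 2*cos(pi*alpha/7), alpha in 1..6, and tr(v) to 2*cos(pi*beta/29), beta in 1..28, on each component of irreducible characters.
The two central values (-1)^alpha I and (-1)^beta I must be the same matrix, so alpha and beta share a parity.
Counting: 3 odd alphas x 14 odd betas + 3 even alphas x 14 even betas = 42 + 42 = 84.
Total: 84 irreducible-character components + 1 reducible (abelian) component = 85.

85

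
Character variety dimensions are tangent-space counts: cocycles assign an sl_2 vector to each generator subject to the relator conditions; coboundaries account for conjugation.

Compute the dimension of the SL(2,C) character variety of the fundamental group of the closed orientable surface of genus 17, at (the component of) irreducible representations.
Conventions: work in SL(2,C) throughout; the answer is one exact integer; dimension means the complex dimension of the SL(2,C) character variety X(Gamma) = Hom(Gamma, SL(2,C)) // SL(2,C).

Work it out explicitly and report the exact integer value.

Gamma = pi_1(Sigma_17) = < a_1, b_1, ..., a_17, b_17 | prod [a_i, b_i] > has 2g = 34 generators and 1 relator.
Before the relator condition, cocycle space has dim 3*34 = 102.
d_2 is surjective at irreducible rho (its cokernel H^2 is dual to H^0 = 0), so dim Z^1 = 102 - 3 = 99.
Coboundaries contribute dim B^1 = 3 (injective at irreducible rho).
dim H^1 = 99 - 3 = 96 = dim X.

96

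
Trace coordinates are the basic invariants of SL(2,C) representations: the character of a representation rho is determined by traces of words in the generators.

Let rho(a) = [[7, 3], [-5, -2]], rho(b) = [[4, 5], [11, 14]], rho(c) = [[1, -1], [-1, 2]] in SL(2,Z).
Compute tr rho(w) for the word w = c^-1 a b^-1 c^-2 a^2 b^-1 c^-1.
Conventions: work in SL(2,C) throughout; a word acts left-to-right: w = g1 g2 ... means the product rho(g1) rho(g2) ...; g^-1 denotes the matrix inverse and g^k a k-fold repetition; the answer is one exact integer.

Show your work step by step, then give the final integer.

rho(c^-1) = [[2, 1], [1, 1]]
... * rho(a) = [[7, 3], [-5, -2]]  ->  [[9, 4], [2, 1]]
... * rho(b^-1) = [[14, -5], [-11, 4]]  ->  [[82, -29], [17, -6]]
... * rho(c^-1) = [[2, 1], [1, 1]]  ->  [[135, 53], [28, 11]]
... * rho(c^-1) = [[2, 1], [1, 1]]  ->  [[323, 188], [67, 39]]
... * rho(a) = [[7, 3], [-5, -2]]  ->  [[1321, 593], [274, 123]]
... * rho(a) = [[7, 3], [-5, -2]]  ->  [[6282, 2777], [1303, 576]]
... * rho(b^-1) = [[14, -5], [-11, 4]]  ->  [[57401, -20302], [11906, -4211]]
... * rho(c^-1) = [[2, 1], [1, 1]]  ->  [[94500, 37099], [19601, 7695]]
tr = 94500 + 7695 = 102195

102195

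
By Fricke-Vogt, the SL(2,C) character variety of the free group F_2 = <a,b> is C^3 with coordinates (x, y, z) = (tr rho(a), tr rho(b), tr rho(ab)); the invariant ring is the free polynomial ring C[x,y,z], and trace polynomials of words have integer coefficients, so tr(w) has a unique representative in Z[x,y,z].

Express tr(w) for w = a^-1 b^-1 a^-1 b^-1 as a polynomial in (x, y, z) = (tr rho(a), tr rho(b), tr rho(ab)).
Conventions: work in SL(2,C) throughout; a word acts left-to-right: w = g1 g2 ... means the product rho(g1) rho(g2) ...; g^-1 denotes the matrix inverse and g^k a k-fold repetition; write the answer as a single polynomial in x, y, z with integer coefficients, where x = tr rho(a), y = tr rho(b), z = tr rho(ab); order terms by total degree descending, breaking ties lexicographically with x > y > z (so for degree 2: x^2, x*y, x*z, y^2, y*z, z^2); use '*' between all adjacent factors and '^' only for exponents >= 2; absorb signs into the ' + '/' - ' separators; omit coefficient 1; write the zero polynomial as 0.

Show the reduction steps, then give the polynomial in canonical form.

apply: trace(a^-1) = trace(a) = x
apply: trace(a^-2) = trace(a^-1) trace(a) - trace(1)  (eliminate a^-1) = x^2 - 2
use: trace(b a^-1) = trace(b) trace(a) - trace(b a)  (eliminate a^-1) = x*y - z
apply: trace(a^-2 b) = trace(b a^-1) trace(a) - trace(b)  (eliminate a^-1) = x^2*y - x*z - y
trace(a^-1 b^-1 a^-1) = trace(a^-2) trace(b) - trace(a^-2 b)  (eliminate b^-1) = x*z - y
apply: trace(a b a b) = trace(a b) trace(a b) - trace(1)  (split on a) = z^2 - 2
trace(b a b^-1 a) = trace(a b a) trace(b) - trace(a b a b)  (eliminate b^-1) = x*y*z - y^2 - z^2 + 2
apply: trace(b^-1 a^-1 b a) = trace(b a b^-1) trace(a) - trace(b a b^-1 a)  (eliminate a^-1) = -x*y*z + x^2 + y^2 + z^2 - 2
trace(a^-1 b^-1 a^-1 b) = trace(b^-1 a^-1 b) trace(a) - trace(b^-1 a^-1 b a)  (eliminate a^-1) = x*y*z - y^2 - z^2 + 2
use: trace(a^-1 b^-1 a^-1 b^-1) = trace(a^-1 b^-1 a^-1) trace(b) - trace(a^-1 b^-1 a^-1 b)  (eliminate b^-1) = z^2 - 2

z^2 - 2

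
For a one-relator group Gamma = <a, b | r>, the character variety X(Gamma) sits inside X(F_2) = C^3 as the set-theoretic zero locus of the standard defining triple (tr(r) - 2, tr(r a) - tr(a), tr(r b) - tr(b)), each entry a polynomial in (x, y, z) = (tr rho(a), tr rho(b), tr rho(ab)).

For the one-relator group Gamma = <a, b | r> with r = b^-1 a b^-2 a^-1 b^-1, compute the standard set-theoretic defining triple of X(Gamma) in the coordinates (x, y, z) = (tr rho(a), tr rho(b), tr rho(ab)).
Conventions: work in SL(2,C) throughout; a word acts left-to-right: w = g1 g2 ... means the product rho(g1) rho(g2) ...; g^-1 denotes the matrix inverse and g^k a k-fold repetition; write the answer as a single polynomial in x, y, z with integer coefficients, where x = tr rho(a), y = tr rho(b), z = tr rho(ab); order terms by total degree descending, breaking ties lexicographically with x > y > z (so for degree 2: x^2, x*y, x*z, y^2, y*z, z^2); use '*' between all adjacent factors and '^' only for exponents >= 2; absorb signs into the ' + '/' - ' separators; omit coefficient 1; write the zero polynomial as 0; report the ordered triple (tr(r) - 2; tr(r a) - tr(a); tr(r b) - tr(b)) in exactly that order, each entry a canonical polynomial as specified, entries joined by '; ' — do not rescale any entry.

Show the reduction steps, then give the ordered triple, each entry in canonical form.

and trace(b^-1 a) = trace(a) * trace(b) - trace(a b)   [inverse elimination on b] = x*y - z
and trace(a b^-2) = trace(b^-1 a) * trace(b) - trace(b^-1 a b)   [inverse elimination on b] = x*y^2 - y*z - x
next, trace(b^-1 a b^-2) = trace(a b^-2) * trace(b) - trace(a b^-1)   [inverse elimination on b] = x*y^3 - y^2*z - 2*x*y + z
trace(a^2) = trace(a) * trace(a) - trace(1)   [square of a] = x^2 - 2
next, trace(a^2 b) = trace(a) * trace(b a) - trace(b)   [square of a] = x*z - y
next, trace(a b^-1 a) = trace(a^2) * trace(b) - trace(a^2 b)   [inverse elimination on b] = x^2*y - x*z - y
trace(a b a b) = trace(a b) * trace(a b) - trace(1)   [split at a repeated a] = z^2 - 2
trace(a b^-1 a b) = trace(a b a) * trace(b) - trace(a b a b)   [inverse elimination on b] = x*y*z - y^2 - z^2 + 2
trace(a b^-1 a b^-1) = trace(a b^-1 a) * trace(b) - trace(a b^-1 a b)   [inverse elimination on b] = x^2*y^2 - 2*x*y*z + z^2 - 2
trace(b^-1 a b^-2 a) = trace(a b^-1 a b^-1) * trace(b) - trace(a b^-1 a)   [inverse elimination on b] = x^2*y^3 - 2*x*y^2*z - x^2*y + y*z^2 + x*z - y
trace(b^-1 a b^-2 a^-1) = trace(b^-1 a b^-2) * trace(a) - trace(b^-1 a b^-2 a)   [inverse elimination on a] = x*y^2*z - x^2*y - y*z^2 + y
trace(b^-2) = trace(b^-1) * trace(b) - trace(1)   [inverse elimination on b] = y^2 - 2
and trace(b^-1 a b^-2 a^-1 b^-1) = trace(b^-1 a b^-2 a^-1) * trace(b) - trace(b^-1 a b^-2 a^-1 b)   [inverse elimination on b] = x*y^3*z - x^2*y^2 - y^2*z^2 + 2
trace(b^-1 a b^-1 a b^-2) = trace(a b^-1 a b^-2) * trace(b) - trace(a b^-1 a b^-1)   [inverse elimination on b] = x^2*y^4 - 2*x*y^3*z - 2*x^2*y^2 + y^2*z^2 + 3*x*y*z - y^2 - z^2 + 2
trace(a^3) = trace(a) * trace(a^2) - trace(a)   [square of a] = x^3 - 3*x
trace(a^3 b) = trace(a) * trace(b a^2) - trace(b a)   [square of a] = x^2*z - x*y - z
and trace(a b^-1 a^2) = trace(a^3) * trace(b) - trace(a^3 b)   [inverse elimination on b] = x^3*y - x^2*z - 2*x*y + z
next, trace(b a b) = trace(b) * trace(a b) - trace(a)   [square of b] = y*z - x
trace(a^2 b a b) = trace(a) * trace(b a b a) - trace(b a b)   [square of a] = x*z^2 - y*z - x
trace(a b^-1 a^2 b) = trace(a^2 b a) * trace(b) - trace(a^2 b a b)   [inverse elimination on b] = x^2*y*z - x*y^2 - x*z^2 + x
next, trace(a b^-1 a b^-1 a) = trace(a b^-1 a^2) * trace(b) - trace(a b^-1 a^2 b)   [inverse elimination on b] = x^3*y^2 - 2*x^2*y*z - x*y^2 + x*z^2 + y*z - x
and trace(a b^-1 a b a) = trace(a b a^2) * trace(b) - trace(a b a^2 b)   [inverse elimination on b] = x^2*y*z - x*y^2 - x*z^2 + x
trace(a b a b a b) = trace(b a) * trace(b a b a) - trace(b^-1 a^-1)   [split at a repeated b] = z^3 - 3*z
trace(a b^-1 a b a b) = trace(a b a b a) * trace(b) - trace(a b a b a b)   [inverse elimination on b] = x*y*z^2 - y^2*z - z^3 - x*y + 3*z
trace(a b^-1 a b^-1 a b) = trace(a b^-1 a b a) * trace(b) - trace(a b^-1 a b a b)   [inverse elimination on b] = x^2*y^2*z - x*y^3 - 2*x*y*z^2 + y^2*z + z^3 + 2*x*y - 3*z
trace(b^-1 a b^-1 a b^-1 a) = trace(a b^-1 a b^-1 a) * trace(b) - trace(a b^-1 a b^-1 a b)   [inverse elimination on b] = x^3*y^3 - 3*x^2*y^2*z + 3*x*y*z^2 - z^3 - 3*x*y + 3*z
trace(b^-1 a b^-1 a b^-2 a) = trace(b^-1 a b^-1 a b^-1 a) * trace(b) - trace(b^-1 a b^-1 a b^-1 a b)   [inverse elimination on b] = x^3*y^4 - 3*x^2*y^3*z - x^3*y^2 + 3*x*y^2*z^2 + 2*x^2*y*z - y*z^3 - 2*x*y^2 - x*z^2 + 2*y*z + x
trace(b^-1 a b^-2 a^-1 b^-1 a) = trace(b^-1 a b^-1 a b^-2) * trace(a) - trace(b^-1 a b^-1 a b^-2 a)   [inverse elimination on a] = x^2*y^3*z - x^3*y^2 - 2*x*y^2*z^2 + x^2*y*z + y*z^3 + x*y^2 - 2*y*z + x
assemble the triple (trace(r) - 2; trace(r a) - x; trace(r b) - y)

x*y^3*z - x^2*y^2 - y^2*z^2; x^2*y^3*z - x^3*y^2 - 2*x*y^2*z^2 + x^2*y*z + y*z^3 + x*y^2 - 2*y*z; x*y^2*z - x^2*y - y*z^2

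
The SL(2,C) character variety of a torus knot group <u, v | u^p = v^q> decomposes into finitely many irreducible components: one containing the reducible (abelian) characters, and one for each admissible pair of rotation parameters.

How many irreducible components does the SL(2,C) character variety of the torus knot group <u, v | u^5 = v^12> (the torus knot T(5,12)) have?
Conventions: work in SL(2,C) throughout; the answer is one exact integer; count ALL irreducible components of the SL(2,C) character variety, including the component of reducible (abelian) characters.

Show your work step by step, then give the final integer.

In the torus knot group T(5,12), u^5 = v^12 is central, so an irreducible representation sends it to +I or -I (Schur).
This locks tr(u) to 2*cos(pi*alpha/5), alpha in 1..4, and tr(v) to 2*cos(pi*beta/12), beta in 1..11, on each component of irreducible characters.
Consistency of u^5 = (-1)^alpha I with v^12 = (-1)^beta I forces alpha = beta (mod 2).
Enumerate parity-matched pairs: 2*6 odd-odd plus 2*5 even-even gives 22.
That is 22 components of irreducible characters, and with the reducible (abelian) component the total is 23.

23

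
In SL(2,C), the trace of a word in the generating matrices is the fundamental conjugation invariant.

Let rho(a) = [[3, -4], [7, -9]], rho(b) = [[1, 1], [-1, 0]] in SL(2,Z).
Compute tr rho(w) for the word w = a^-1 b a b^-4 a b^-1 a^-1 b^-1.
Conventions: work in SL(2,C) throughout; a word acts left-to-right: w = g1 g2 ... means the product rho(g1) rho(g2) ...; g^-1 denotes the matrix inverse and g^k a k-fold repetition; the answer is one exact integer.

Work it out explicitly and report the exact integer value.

rho(a^-1) = [[-9, 4], [-7, 3]]
... * rho(b) = [[1, 1], [-1, 0]]  ->  [[-13, -9], [-10, -7]]
... * rho(a) = [[3, -4], [7, -9]]  ->  [[-102, 133], [-79, 103]]
... * rho(b^-1) = [[0, -1], [1, 1]]  ->  [[133, 235], [103, 182]]
... * rho(b^-1) = [[0, -1], [1, 1]]  ->  [[235, 102], [182, 79]]
... * rho(b^-1) = [[0, -1], [1, 1]]  ->  [[102, -133], [79, -103]]
... * rho(b^-1) = [[0, -1], [1, 1]]  ->  [[-133, -235], [-103, -182]]
... * rho(a) = [[3, -4], [7, -9]]  ->  [[-2044, 2647], [-1583, 2050]]
... * rho(b^-1) = [[0, -1], [1, 1]]  ->  [[2647, 4691], [2050, 3633]]
... * rho(a^-1) = [[-9, 4], [-7, 3]]  ->  [[-56660, 24661], [-43881, 19099]]
... * rho(b^-1) = [[0, -1], [1, 1]]  ->  [[24661, 81321], [19099, 62980]]
tr = 24661 + 62980 = 87641

87641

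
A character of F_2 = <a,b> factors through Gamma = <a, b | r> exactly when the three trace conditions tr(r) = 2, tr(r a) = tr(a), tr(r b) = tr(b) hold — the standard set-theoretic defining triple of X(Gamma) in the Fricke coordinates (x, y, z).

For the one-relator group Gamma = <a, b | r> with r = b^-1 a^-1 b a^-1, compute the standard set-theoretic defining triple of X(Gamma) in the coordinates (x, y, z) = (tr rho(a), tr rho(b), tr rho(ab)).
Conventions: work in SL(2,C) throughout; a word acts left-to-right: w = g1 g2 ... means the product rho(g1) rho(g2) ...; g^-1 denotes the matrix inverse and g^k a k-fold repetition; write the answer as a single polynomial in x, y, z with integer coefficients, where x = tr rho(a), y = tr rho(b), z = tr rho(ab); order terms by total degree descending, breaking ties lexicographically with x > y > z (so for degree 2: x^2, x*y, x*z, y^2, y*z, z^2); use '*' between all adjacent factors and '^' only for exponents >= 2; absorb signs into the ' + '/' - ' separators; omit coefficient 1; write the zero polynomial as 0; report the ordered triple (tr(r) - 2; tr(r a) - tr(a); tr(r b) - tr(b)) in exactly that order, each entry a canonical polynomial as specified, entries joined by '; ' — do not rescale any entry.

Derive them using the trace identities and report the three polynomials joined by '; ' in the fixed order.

x*y*z - y^2 - z^2; 0; x^2*y - x*z - 2*y

next, tr(a^-1) = tr(a) = x
and tr(b a b) = tr(b) tr(a b) - tr(a)  (reduce the b square) = y*z - x
next, tr(b a b a) = tr(a b) tr(a b) - tr(1)  (split on a) = z^2 - 2
tr(a^-1 b a b) = tr(b a b) tr(a) - tr(b a b a)  (eliminate a^-1) = x*y*z - x^2 - z^2 + 2
next, tr(b^-1 a^-1 b a) = tr(a^-1 b a) tr(b) - tr(a^-1 b a b)  (eliminate b^-1) = -x*y*z + x^2 + y^2 + z^2 - 2
and tr(b^-1 a^-1 b a^-1) = tr(b^-1 a^-1 b) tr(a) - tr(b^-1 a^-1 b a)  (eliminate a^-1) = x*y*z - y^2 - z^2 + 2
and tr(b a^-1) = tr(b) tr(a) - tr(b a) = x*y - z
tr(a^-1 b a^-1) = tr(b a^-1) tr(a) - tr(b) = x^2*y - x*z - y
assemble the triple (tr(r) - 2; tr(r a) - x; tr(r b) - y)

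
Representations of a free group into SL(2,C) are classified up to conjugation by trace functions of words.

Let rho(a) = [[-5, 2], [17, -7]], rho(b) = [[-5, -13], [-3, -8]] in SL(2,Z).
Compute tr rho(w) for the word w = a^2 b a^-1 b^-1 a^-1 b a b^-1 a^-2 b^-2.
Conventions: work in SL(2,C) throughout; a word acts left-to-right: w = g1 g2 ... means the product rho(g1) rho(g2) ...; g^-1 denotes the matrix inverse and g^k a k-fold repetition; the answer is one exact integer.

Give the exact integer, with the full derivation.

rho(a) = [[-5, 2], [17, -7]]
... * rho(a) = [[-5, 2], [17, -7]]  ->  [[59, -24], [-204, 83]]
... * rho(b) = [[-5, -13], [-3, -8]]  ->  [[-223, -575], [771, 1988]]
... * rho(a^-1) = [[-7, -2], [-17, -5]]  ->  [[11336, 3321], [-39193, -11482]]
... * rho(b^-1) = [[-8, 13], [3, -5]]  ->  [[-80725, 130763], [279098, -452099]]
... * rho(a^-1) = [[-7, -2], [-17, -5]]  ->  [[-1657896, -492365], [5731997, 1702299]]
... * rho(b) = [[-5, -13], [-3, -8]]  ->  [[9766575, 25491568], [-33766882, -88134353]]
... * rho(a) = [[-5, 2], [17, -7]]  ->  [[384523781, -158907826], [-1329449591, 549406707]]
... * rho(b^-1) = [[-8, 13], [3, -5]]  ->  [[-3552913726, 5793348283], [12283816849, -20029878218]]
... * rho(a^-1) = [[-7, -2], [-17, -5]]  ->  [[-73616524729, -21860913963], [254521211763, 75581757392]]
... * rho(a^-1) = [[-7, -2], [-17, -5]]  ->  [[886951210474, 256537619273], [-3066538358005, -886951210486]]
... * rho(b^-1) = [[-8, 13], [3, -5]]  ->  [[-6325996825973, 10247677639797], [21871453232582, -35430242601635]]
... * rho(b^-1) = [[-8, 13], [3, -5]]  ->  [[81351007527175, -133476346936634], [-281262353665561, 461480105031741]]
tr = 81351007527175 + 461480105031741 = 542831112558916

542831112558916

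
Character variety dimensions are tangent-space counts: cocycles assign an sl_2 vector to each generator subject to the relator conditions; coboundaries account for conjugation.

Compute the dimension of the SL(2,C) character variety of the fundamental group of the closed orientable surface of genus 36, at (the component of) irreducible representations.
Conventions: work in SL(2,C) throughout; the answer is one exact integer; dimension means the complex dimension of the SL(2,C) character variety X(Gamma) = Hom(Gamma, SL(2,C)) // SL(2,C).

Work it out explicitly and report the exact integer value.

The genus-36 surface group: 2g = 72 generators, one relator prod [a_i, b_i].
Before the relator condition, cocycle space has dim 3*72 = 216.
H^2 = coker(d_2) is dual to H^0 = 0 at irreducible rho (Poincare duality), so d_2 is onto: dim Z^1 = 213.
As always at irreducible rho, dim B^1 = 3.
dim X = dim H^1 = 213 - 3 = 210.

210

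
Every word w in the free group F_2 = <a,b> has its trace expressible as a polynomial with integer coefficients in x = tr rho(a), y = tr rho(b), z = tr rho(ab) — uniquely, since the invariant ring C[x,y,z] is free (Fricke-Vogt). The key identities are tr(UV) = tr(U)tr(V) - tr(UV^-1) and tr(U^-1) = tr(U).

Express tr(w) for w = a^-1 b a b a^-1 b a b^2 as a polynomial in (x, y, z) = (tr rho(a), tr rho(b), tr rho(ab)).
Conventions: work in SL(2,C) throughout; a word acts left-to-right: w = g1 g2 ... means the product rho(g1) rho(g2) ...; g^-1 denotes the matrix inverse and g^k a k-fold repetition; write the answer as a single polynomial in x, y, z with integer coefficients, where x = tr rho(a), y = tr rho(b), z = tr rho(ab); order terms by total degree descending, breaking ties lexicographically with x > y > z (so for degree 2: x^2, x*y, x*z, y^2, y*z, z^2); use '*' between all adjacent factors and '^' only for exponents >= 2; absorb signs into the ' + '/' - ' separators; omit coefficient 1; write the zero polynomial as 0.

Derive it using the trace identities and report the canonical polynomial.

x^2*y^3*z^2 - 2*x^3*y^2*z - 2*x*y^2*z^3 + x^4*y + 2*x^2*y*z^2 + y*z^4 + 3*x*y^2*z - 3*x^2*y - 3*y*z^2 + y

trace(a b a b) = trace(a b) trace(a b) - trace(1)  (split on a) = z^2 - 2
trace(a b a) = trace(a) trace(b a) - trace(b)  (reduce the a square) = x*z - y
apply: trace(a b^2 a b) = trace(b) trace(a b a b) - trace(a b a)  (reduce the b square) = y*z^2 - x*z - y
apply: trace(b^2 a) = trace(b) trace(a b) - trace(a)  (reduce the b square) = y*z - x
trace(b^2) = trace(b) trace(b) - trace(1)  (reduce the b square) = y^2 - 2
use: trace(a b^2 a) = trace(a) trace(b^2 a) - trace(b^2)  (reduce the a square) = x*y*z - x^2 - y^2 + 2
apply: trace(a b^2 a b^2) = trace(b) trace(a b^2 a b) - trace(a b^2 a)  (reduce the b square) = y^2*z^2 - 2*x*y*z + x^2 - 2
trace(b a b^3 a b) = trace(b) trace(a b^2 a b^2) - trace(a b^2 a b)  (reduce the b square) = y^3*z^2 - 2*x*y^2*z + x^2*y - y*z^2 + x*z - y
trace(a b a b a b) = trace(b a) trace(b a b a) - trace(b^-1 a^-1)  (split on b) = z^3 - 3*z
apply: trace(a b a b a) = trace(a) trace(b a b a) - trace(b a b)  (reduce the a square) = x*z^2 - y*z - x
trace(b a b a b a b) = trace(b) trace(a b a b a b) - trace(a b a b a)  (reduce the b square) = y*z^3 - x*z^2 - 2*y*z + x
apply: trace(b a b^3 a b a) = trace(b) trace(b a b a b a b) - trace(b a b a b a)  (reduce the b square) = y^2*z^3 - x*y*z^2 - 2*y^2*z - z^3 + x*y + 3*z
use: trace(b a b a^-1 b a b^2) = trace(b a b^3 a b) trace(a) - trace(b a b^3 a b a)  (eliminate a^-1) = x*y^3*z^2 - 2*x^2*y^2*z - y^2*z^3 + x^3*y + x^2*z + 2*y^2*z + z^3 - 2*x*y - 3*z
apply: trace(a^2 b a) = trace(a) trace(b a^2) - trace(b a)  (reduce the a square) = x^2*z - x*y - z
trace(a b a b^2 a) = trace(b) trace(a^2 b a b) - trace(a^2 b a)  (reduce the b square) = x*y*z^2 - x^2*z - y^2*z + z
trace(b a b^2 a b a b) = trace(b) trace(a b a b^2 a b) - trace(a b a b^2 a)  (reduce the b square) = y^2*z^3 - 2*x*y*z^2 + x^2*z - y^2*z + x*y - z
trace(a b a b a b a b) = trace(b a) trace(b a b a b a) - trace(b^-1 a^-1 b^-1 a^-1)  (split on b) = z^4 - 4*z^2 + 2
use: trace(a b a b a b a) = trace(a) trace(b a b a b a) - trace(b a b a b)  (reduce the a square) = x*z^3 - y*z^2 - 2*x*z + y
use: trace(b a b^2 a b a b a) = trace(b) trace(a b a b a b a b) - trace(a b a b a b a)  (reduce the b square) = y*z^4 - x*z^3 - 3*y*z^2 + 2*x*z + y
use: trace(b a b a^-1 b a b^2 a) = trace(b a b^2 a b a b) trace(a) - trace(b a b^2 a b a b a)  (eliminate a^-1) = x*y^2*z^3 - 2*x^2*y*z^2 - y*z^4 + x^3*z - x*y^2*z + x*z^3 + x^2*y + 3*y*z^2 - 3*x*z - y
trace(a^-1 b a b a^-1 b a b^2) = trace(b a b a^-1 b a b^2) trace(a) - trace(b a b a^-1 b a b^2 a)  (eliminate a^-1) = x^2*y^3*z^2 - 2*x^3*y^2*z - 2*x*y^2*z^3 + x^4*y + 2*x^2*y*z^2 + y*z^4 + 3*x*y^2*z - 3*x^2*y - 3*y*z^2 + y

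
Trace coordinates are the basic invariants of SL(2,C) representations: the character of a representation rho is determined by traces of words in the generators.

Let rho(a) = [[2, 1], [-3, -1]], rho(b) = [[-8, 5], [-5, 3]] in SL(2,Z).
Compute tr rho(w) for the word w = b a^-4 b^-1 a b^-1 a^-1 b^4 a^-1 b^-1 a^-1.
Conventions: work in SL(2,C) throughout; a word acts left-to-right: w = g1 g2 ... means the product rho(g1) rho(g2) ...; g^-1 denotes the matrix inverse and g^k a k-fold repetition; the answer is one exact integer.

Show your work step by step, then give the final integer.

7153592035

rho(b) = [[-8, 5], [-5, 3]]
... * rho(a^-1) = [[-1, -1], [3, 2]]  ->  [[23, 18], [14, 11]]
... * rho(a^-1) = [[-1, -1], [3, 2]]  ->  [[31, 13], [19, 8]]
... * rho(a^-1) = [[-1, -1], [3, 2]]  ->  [[8, -5], [5, -3]]
... * rho(a^-1) = [[-1, -1], [3, 2]]  ->  [[-23, -18], [-14, -11]]
... * rho(b^-1) = [[3, -5], [5, -8]]  ->  [[-159, 259], [-97, 158]]
... * rho(a) = [[2, 1], [-3, -1]]  ->  [[-1095, -418], [-668, -255]]
... * rho(b^-1) = [[3, -5], [5, -8]]  ->  [[-5375, 8819], [-3279, 5380]]
... * rho(a^-1) = [[-1, -1], [3, 2]]  ->  [[31832, 23013], [19419, 14039]]
... * rho(b) = [[-8, 5], [-5, 3]]  ->  [[-369721, 228199], [-225547, 139212]]
... * rho(b) = [[-8, 5], [-5, 3]]  ->  [[1816773, -1164008], [1108316, -710099]]
... * rho(b) = [[-8, 5], [-5, 3]]  ->  [[-8714144, 5591841], [-5316033, 3411283]]
... * rho(b) = [[-8, 5], [-5, 3]]  ->  [[41753947, -26795197], [25471849, -16346316]]
... * rho(a^-1) = [[-1, -1], [3, 2]]  ->  [[-122139538, -95344341], [-74510797, -58164481]]
... * rho(b^-1) = [[3, -5], [5, -8]]  ->  [[-843140319, 1373452418], [-514354796, 837869833]]
... * rho(a^-1) = [[-1, -1], [3, 2]]  ->  [[4963497573, 3590045155], [3027964295, 2190094462]]
tr = 4963497573 + 2190094462 = 7153592035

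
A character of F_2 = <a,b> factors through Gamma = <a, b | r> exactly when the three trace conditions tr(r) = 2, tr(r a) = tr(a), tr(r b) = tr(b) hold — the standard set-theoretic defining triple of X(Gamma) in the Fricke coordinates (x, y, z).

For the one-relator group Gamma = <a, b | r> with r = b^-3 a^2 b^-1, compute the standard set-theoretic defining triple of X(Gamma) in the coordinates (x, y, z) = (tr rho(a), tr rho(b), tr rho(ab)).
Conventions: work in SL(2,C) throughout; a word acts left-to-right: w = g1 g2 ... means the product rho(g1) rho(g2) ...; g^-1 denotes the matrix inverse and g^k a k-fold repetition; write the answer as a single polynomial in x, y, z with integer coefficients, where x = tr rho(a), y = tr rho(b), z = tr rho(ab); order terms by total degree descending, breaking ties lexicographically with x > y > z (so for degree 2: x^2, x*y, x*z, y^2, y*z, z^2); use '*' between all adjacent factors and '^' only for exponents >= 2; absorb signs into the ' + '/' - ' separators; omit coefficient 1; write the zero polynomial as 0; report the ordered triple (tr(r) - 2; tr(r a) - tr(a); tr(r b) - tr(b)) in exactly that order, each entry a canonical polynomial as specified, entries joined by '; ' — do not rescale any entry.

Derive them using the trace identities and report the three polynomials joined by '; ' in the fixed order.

x^2*y^4 - x*y^3*z - 3*x^2*y^2 - y^4 + 2*x*y*z + x^2 + 4*y^2 - 4; x^3*y^4 - 2*x^2*y^3*z - 2*x^3*y^2 - x*y^4 + x*y^2*z^2 + 3*x^2*y*z + y^3*z + 2*x*y^2 - x*z^2 - 2*y*z; x^2*y^3 - x*y^2*z - 2*x^2*y - y^3 + x*z + 2*y

tr(a^2) = tr(a) tr(a) - tr(1)  (reduce the a square) = x^2 - 2
tr(a^2 b) = tr(a) tr(b a) - tr(b)  (reduce the a square) = x*z - y
tr(b^-1 a^2) = tr(a^2) tr(b) - tr(a^2 b)  (eliminate b^-1) = x^2*y - x*z - y
tr(b^-1 a^2 b^-1) = tr(b^-1 a^2) tr(b) - tr(b^-1 a^2 b)  (eliminate b^-1) = x^2*y^2 - x*y*z - x^2 - y^2 + 2
tr(a^2 b^-3) = tr(b^-1 a^2 b^-1) tr(b) - tr(b^-1 a^2)  (eliminate b^-1) = x^2*y^3 - x*y^2*z - 2*x^2*y - y^3 + x*z + 3*y
tr(b^-3 a^2 b^-1) = tr(a^2 b^-3) tr(b) - tr(a^2 b^-2)  (eliminate b^-1) = x^2*y^4 - x*y^3*z - 3*x^2*y^2 - y^4 + 2*x*y*z + x^2 + 4*y^2 - 2
tr(a^3) = tr(a) tr(a^2) - tr(a)   [square of a] = x^3 - 3*x
tr(a^3 b) = tr(a) tr(b a^2) - tr(b a)   [square of a] = x^2*z - x*y - z
tr(a^2 b^-1 a) = tr(a^3) tr(b) - tr(a^3 b)   [inverse elimination on b] = x^3*y - x^2*z - 2*x*y + z
tr(b a b a) = tr(a b) tr(a b) - tr(1)   [split at a repeated a] = z^2 - 2
tr(b a b) = tr(b) tr(a b) - tr(a)   [square of b] = y*z - x
tr(a b a^2 b) = tr(a) tr(b a b a) - tr(b a b)   [square of a] = x*z^2 - y*z - x
tr(a^2 b^-1 a b) = tr(a b a^2) tr(b) - tr(a b a^2 b)   [inverse elimination on b] = x^2*y*z - x*y^2 - x*z^2 + x
tr(b^-1 a^2 b^-1 a) = tr(a^2 b^-1 a) tr(b) - tr(a^2 b^-1 a b)   [inverse elimination on b] = x^3*y^2 - 2*x^2*y*z - x*y^2 + x*z^2 + y*z - x
tr(a^2 b^-1 a b^-2) = tr(b^-1 a^2 b^-1 a) tr(b) - tr(b^-1 a^2 b^-1 a b)   [inverse elimination on b] = x^3*y^3 - 2*x^2*y^2*z - x^3*y - x*y^3 + x*y*z^2 + x^2*z + y^2*z + x*y - z
tr(b^-3 a^2 b^-1 a) = tr(a^2 b^-1 a b^-2) tr(b) - tr(a^2 b^-1 a b^-1)   [inverse elimination on b] = x^3*y^4 - 2*x^2*y^3*z - 2*x^3*y^2 - x*y^4 + x*y^2*z^2 + 3*x^2*y*z + y^3*z + 2*x*y^2 - x*z^2 - 2*y*z + x
assemble the triple (tr(r) - 2; tr(r a) - x; tr(r b) - y)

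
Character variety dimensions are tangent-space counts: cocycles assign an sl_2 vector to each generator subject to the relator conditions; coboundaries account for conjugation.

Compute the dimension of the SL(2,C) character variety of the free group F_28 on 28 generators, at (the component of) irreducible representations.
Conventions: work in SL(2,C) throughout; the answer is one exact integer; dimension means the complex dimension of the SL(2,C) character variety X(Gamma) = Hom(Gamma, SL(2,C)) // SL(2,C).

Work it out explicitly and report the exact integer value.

81

Here Gamma is free of rank 28 — no relator constrains a cocycle.
So Z^1 = (sl_2)^28 in full: dim Z^1 = 84.
Irreducibility makes the coboundary map sl_2 -> Z^1 injective (trivial centralizer), so dim B^1 = 3.
dim X = dim H^1 = dim Z^1 - dim B^1 = 84 - 3 = 81.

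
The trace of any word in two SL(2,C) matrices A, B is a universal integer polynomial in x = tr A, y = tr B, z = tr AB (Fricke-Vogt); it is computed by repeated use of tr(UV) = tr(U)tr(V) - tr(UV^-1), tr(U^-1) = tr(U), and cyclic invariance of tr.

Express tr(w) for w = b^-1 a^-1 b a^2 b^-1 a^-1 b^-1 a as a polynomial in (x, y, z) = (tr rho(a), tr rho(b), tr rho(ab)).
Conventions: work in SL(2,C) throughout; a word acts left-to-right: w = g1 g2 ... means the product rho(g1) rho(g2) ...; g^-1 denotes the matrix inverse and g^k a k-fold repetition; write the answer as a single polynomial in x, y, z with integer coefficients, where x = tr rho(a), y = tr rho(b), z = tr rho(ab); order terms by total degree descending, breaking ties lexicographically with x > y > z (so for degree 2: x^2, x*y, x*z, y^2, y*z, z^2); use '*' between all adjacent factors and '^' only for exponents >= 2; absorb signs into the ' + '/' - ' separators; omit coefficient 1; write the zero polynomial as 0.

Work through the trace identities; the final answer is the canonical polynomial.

-x^3*y^2*z^2 + 2*x^4*y*z + x^2*y^3*z + 2*x^2*y*z^3 - x^5 - x^3*y^2 - 2*x^3*z^2 - x*y^2*z^2 - x*z^4 - 5*x^2*y*z + 5*x^3 + 2*x*y^2 + 5*x*z^2 - y*z - 5*x

tr(a^2) = tr(a)*tr(a) - tr(1)  (reduce the a square) = x^2 - 2
tr(b a^2) = tr(a)*tr(b a) - tr(b)  (reduce the a square) = x*z - y
tr(a b a^2) = tr(a)*tr(b a^2) - tr(b a)  (reduce the a square) = x^2*z - x*y - z
apply: tr(b a b a) = tr(a b)*tr(a b) - tr(1)  (split on a) = z^2 - 2
tr(b a b) = tr(b)*tr(a b) - tr(a)  (reduce the b square) = y*z - x
use: tr(a b a^2 b) = tr(a)*tr(b a b a) - tr(b a b)  (reduce the a square) = x*z^2 - y*z - x
apply: tr(b a^2 b^-1 a) = tr(a b a^2)*tr(b) - tr(a b a^2 b)  (eliminate b^-1) = x^2*y*z - x*y^2 - x*z^2 + x
tr(a b^-1 a^-1 b a) = tr(b a^2 b^-1)*tr(a) - tr(b a^2 b^-1 a)  (eliminate a^-1) = -x^2*y*z + x^3 + x*y^2 + x*z^2 - 3*x
apply: tr(a b a b a b) = tr(b a b a)*tr(b a) - tr(a b)  (split on b) = z^3 - 3*z
use: tr(b a b a b^-1 a) = tr(a b a b a)*tr(b) - tr(a b a b a b)  (eliminate b^-1) = x*y*z^2 - y^2*z - z^3 - x*y + 3*z
tr(a b^-1 a^-1 b a b) = tr(b a b a b^-1)*tr(a) - tr(b a b a b^-1 a)  (eliminate a^-1) = -x*y*z^2 + x^2*z + y^2*z + z^3 - 3*z
use: tr(b^-1 a b^-1 a^-1 b a) = tr(a b^-1 a^-1 b a)*tr(b) - tr(a b^-1 a^-1 b a b)  (eliminate b^-1) = -x^2*y^2*z + x^3*y + x*y^3 + 2*x*y*z^2 - x^2*z - y^2*z - z^3 - 3*x*y + 3*z
tr(b^3 a) = tr(b)*tr(b a b) - tr(b a)  (reduce the b square) = y^2*z - x*y - z
tr(b^2) = tr(b)*tr(b) - tr(1)  (reduce the b square) = y^2 - 2
tr(b^3) = tr(b)*tr(b^2) - tr(b)  (reduce the b square) = y^3 - 3*y
tr(b^2 a^2 b) = tr(a)*tr(b^3 a) - tr(b^3)  (reduce the a square) = x*y^2*z - x^2*y - y^3 - x*z + 3*y
tr(b^2 a^2 b a) = tr(b)*tr(a^2 b a b) - tr(a^2 b a)  (reduce the b square) = x*y*z^2 - x^2*z - y^2*z + z
use: tr(b a^2 b a^-1 b) = tr(b^2 a^2 b)*tr(a) - tr(b^2 a^2 b a)  (eliminate a^-1) = x^2*y^2*z - x^3*y - x*y^3 - x*y*z^2 + y^2*z + 3*x*y - z
tr(a b^2 a) = tr(b)*tr(a^2 b) - tr(a^2)  (reduce the b square) = x*y*z - x^2 - y^2 + 2
tr(a b^2 a^2) = tr(a)*tr(a b^2 a) - tr(a b^2)  (reduce the a square) = x^2*y*z - x^3 - x*y^2 - y*z + 3*x
apply: tr(b a^2 b^2 a b) = tr(b)*tr(a b^2 a^2 b) - tr(a b^2 a^2)  (reduce the b square) = x*y^2*z^2 - 2*x^2*y*z - y^3*z + x^3 + x*y^2 + 2*y*z - 3*x
use: tr(b^2 a b a b a) = tr(b)*tr(a b a b a b) - tr(a b a b a)  (reduce the b square) = y*z^3 - x*z^2 - 2*y*z + x
use: tr(a b a b^2) = tr(b)*tr(a b a b) - tr(a b a)  (reduce the b square) = y*z^2 - x*z - y
apply: tr(b^2 a b a b) = tr(b)*tr(a b a b^2) - tr(a b a b)  (reduce the b square) = y^2*z^2 - x*y*z - y^2 - z^2 + 2
use: tr(b a^2 b^2 a b a) = tr(a)*tr(b^2 a b a b a) - tr(b^2 a b a b)  (reduce the a square) = x*y*z^3 - x^2*z^2 - y^2*z^2 - x*y*z + x^2 + y^2 + z^2 - 2
tr(b a b a^-1 b a^2 b) = tr(b a^2 b^2 a b)*tr(a) - tr(b a^2 b^2 a b a)  (eliminate a^-1) = x^2*y^2*z^2 - 2*x^3*y*z - x*y^3*z - x*y*z^3 + x^4 + x^2*y^2 + x^2*z^2 + y^2*z^2 + 3*x*y*z - 4*x^2 - y^2 - z^2 + 2
use: tr(a^2 b a b a b) = tr(a)*tr(b a b a b a) - tr(b a b a b)  (reduce the a square) = x*z^3 - y*z^2 - 2*x*z + y
tr(a^2 b a b a) = tr(a)*tr(b a b a^2) - tr(b a b a)  (reduce the a square) = x^2*z^2 - x*y*z - x^2 - z^2 + 2
apply: tr(b a^2 b a b a b) = tr(b)*tr(a^2 b a b a b) - tr(a^2 b a b a)  (reduce the b square) = x*y*z^3 - x^2*z^2 - y^2*z^2 - x*y*z + x^2 + y^2 + z^2 - 2
tr(b a b a b a b a) = tr(a b a b a b)*tr(a b) - tr(b a b a)  (split on a) = z^4 - 4*z^2 + 2
apply: tr(b a^2 b a b a b a) = tr(a)*tr(b a b a b a b a) - tr(b a b a b a b)  (reduce the a square) = x*z^4 - y*z^3 - 3*x*z^2 + 2*y*z + x
tr(b a b a^-1 b a^2 b a) = tr(b a^2 b a b a b)*tr(a) - tr(b a^2 b a b a b a)  (eliminate a^-1) = x^2*y*z^3 - x^3*z^2 - x*y^2*z^2 - x*z^4 - x^2*y*z + y*z^3 + x^3 + x*y^2 + 4*x*z^2 - 2*y*z - 3*x
use: tr(a^-1 b a^2 b a^-1 b a b) = tr(b a b a^-1 b a^2 b)*tr(a) - tr(b a b a^-1 b a^2 b a)  (eliminate a^-1) = x^3*y^2*z^2 - 2*x^4*y*z - x^2*y^3*z - 2*x^2*y*z^3 + x^5 + x^3*y^2 + 2*x^3*z^2 + 2*x*y^2*z^2 + x*z^4 + 4*x^2*y*z - y*z^3 - 5*x^3 - 2*x*y^2 - 5*x*z^2 + 2*y*z + 5*x
apply: tr(a b^-1 a^-1 b a^2 b a^-1 b) = tr(a^-1 b a^2 b a^-1 b a)*tr(b) - tr(a^-1 b a^2 b a^-1 b a b)  (eliminate b^-1) = -x^3*y^2*z^2 + 2*x^4*y*z + 2*x^2*y^3*z + 2*x^2*y*z^3 - x^5 - 2*x^3*y^2 - 2*x^3*z^2 - x*y^4 - 3*x*y^2*z^2 - x*z^4 - 4*x^2*y*z + y^3*z + y*z^3 + 5*x^3 + 5*x*y^2 + 5*x*z^2 - 3*y*z - 5*x
apply: tr(a^-1 b^-1 a b^-1 a^-1 b a^2 b) = tr(a b^-1 a^-1 b a^2 b a^-1)*tr(b) - tr(a b^-1 a^-1 b a^2 b a^-1 b)  (eliminate b^-1) = x^3*y^2*z^2 - 2*x^4*y*z - 2*x^2*y^3*z - 2*x^2*y*z^3 + x^5 + 2*x^3*y^2 + 2*x^3*z^2 + x*y^4 + 3*x*y^2*z^2 + x*z^4 + 4*x^2*y*z - y^3*z - y*z^3 - 5*x^3 - 5*x*y^2 - 5*x*z^2 + 4*y*z + 5*x
tr(b^-1 a^-1 b a^2 b^-1 a^-1 b^-1 a) = tr(a^-1 b^-1 a b^-1 a^-1 b a^2)*tr(b) - tr(a^-1 b^-1 a b^-1 a^-1 b a^2 b)  (eliminate b^-1) = -x^3*y^2*z^2 + 2*x^4*y*z + x^2*y^3*z + 2*x^2*y*z^3 - x^5 - x^3*y^2 - 2*x^3*z^2 - x*y^2*z^2 - x*z^4 - 5*x^2*y*z + 5*x^3 + 2*x*y^2 + 5*x*z^2 - y*z - 5*x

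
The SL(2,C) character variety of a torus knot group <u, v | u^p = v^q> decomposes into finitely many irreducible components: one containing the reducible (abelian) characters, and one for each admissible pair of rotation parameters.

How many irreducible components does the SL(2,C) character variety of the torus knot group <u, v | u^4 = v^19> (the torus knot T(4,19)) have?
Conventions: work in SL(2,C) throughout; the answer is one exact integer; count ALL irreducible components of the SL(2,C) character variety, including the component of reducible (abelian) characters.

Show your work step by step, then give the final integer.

In the torus knot group T(4,19), u^4 = v^19 is central, so an irreducible representation sends it to +I or -I (Schur).
This locks tr(u) to 2*cos(pi*alpha/4), alpha in 1..3, and tr(v) to 2*cos(pi*beta/19), beta in 1..18, on each component of irreducible characters.
Consistency of u^4 = (-1)^alpha I with v^19 = (-1)^beta I forces alpha = beta (mod 2).
count pairs: odd alpha (2 choices) x odd beta (9), plus even alpha (1) x even beta (9): 2*9 + 1*9 = 27.
components with irreducible characters: 27; plus the single component of reducible (abelian) characters: total 28.

28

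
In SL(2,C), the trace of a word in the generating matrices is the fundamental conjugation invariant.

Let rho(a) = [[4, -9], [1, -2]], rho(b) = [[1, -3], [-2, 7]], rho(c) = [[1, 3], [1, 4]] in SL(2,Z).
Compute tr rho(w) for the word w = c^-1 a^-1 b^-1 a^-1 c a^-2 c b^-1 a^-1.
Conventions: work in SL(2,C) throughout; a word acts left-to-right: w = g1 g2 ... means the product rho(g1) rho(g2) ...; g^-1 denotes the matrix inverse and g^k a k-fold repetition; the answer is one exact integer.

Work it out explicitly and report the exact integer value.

-318400

rho(c^-1) = [[4, -3], [-1, 1]]
... * rho(a^-1) = [[-2, 9], [-1, 4]]  ->  [[-5, 24], [1, -5]]
... * rho(b^-1) = [[7, 3], [2, 1]]  ->  [[13, 9], [-3, -2]]
... * rho(a^-1) = [[-2, 9], [-1, 4]]  ->  [[-35, 153], [8, -35]]
... * rho(c) = [[1, 3], [1, 4]]  ->  [[118, 507], [-27, -116]]
... * rho(a^-1) = [[-2, 9], [-1, 4]]  ->  [[-743, 3090], [170, -707]]
... * rho(a^-1) = [[-2, 9], [-1, 4]]  ->  [[-1604, 5673], [367, -1298]]
... * rho(c) = [[1, 3], [1, 4]]  ->  [[4069, 17880], [-931, -4091]]
... * rho(b^-1) = [[7, 3], [2, 1]]  ->  [[64243, 30087], [-14699, -6884]]
... * rho(a^-1) = [[-2, 9], [-1, 4]]  ->  [[-158573, 698535], [36282, -159827]]
tr = -158573 + -159827 = -318400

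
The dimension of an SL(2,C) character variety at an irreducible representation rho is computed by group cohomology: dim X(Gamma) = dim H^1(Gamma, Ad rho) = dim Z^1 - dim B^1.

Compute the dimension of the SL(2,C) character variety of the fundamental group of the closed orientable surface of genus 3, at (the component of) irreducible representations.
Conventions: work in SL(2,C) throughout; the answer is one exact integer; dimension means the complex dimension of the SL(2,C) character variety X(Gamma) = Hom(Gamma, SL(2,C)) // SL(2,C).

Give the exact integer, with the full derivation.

12

Gamma = pi_1(Sigma_3) = < a_1, b_1, ..., a_3, b_3 | prod [a_i, b_i] > has 2g = 6 generators and 1 relator.
Before the relator condition, cocycle space has dim 3*6 = 18.
d_2 is surjective at irreducible rho (its cokernel H^2 is dual to H^0 = 0), so dim Z^1 = 18 - 3 = 15.
dim B^1 = 3 (coboundaries, injective at irreducible rho).
dim X = dim H^1 = 15 - 3 = 12.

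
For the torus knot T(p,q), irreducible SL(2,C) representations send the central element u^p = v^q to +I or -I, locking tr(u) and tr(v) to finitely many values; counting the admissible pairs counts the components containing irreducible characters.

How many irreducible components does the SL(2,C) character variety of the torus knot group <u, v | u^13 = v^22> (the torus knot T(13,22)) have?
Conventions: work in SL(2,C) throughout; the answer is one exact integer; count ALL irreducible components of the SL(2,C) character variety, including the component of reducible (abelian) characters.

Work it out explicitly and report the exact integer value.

127

Gamma = < u, v | u^13 = v^22 > (torus knot T(13,22)); the central element u^13 = v^22 acts as +I or -I in any irreducible SL(2,C) representation.
On an irreducible component, tr(u) is locked at 2*cos(pi*alpha/13) for some alpha in 1..12, and tr(v) at 2*cos(pi*beta/22) for some beta in 1..21.
Consistency of u^13 = (-1)^alpha I with v^22 = (-1)^beta I forces alpha = beta (mod 2).
Counting: 6 odd alphas x 11 odd betas + 6 even alphas x 10 even betas = 66 + 60 = 126.
components with irreducible characters: 126; plus the single component of reducible (abelian) characters: total 127.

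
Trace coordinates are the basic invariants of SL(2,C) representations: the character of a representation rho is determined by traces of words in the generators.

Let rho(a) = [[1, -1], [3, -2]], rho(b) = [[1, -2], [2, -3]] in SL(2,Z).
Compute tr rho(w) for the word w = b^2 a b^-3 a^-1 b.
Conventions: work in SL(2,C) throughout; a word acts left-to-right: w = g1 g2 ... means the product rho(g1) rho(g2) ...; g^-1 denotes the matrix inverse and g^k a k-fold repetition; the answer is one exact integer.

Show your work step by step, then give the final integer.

rho(b) = [[1, -2], [2, -3]]
... * rho(b) = [[1, -2], [2, -3]]  ->  [[-3, 4], [-4, 5]]
... * rho(a) = [[1, -1], [3, -2]]  ->  [[9, -5], [11, -6]]
... * rho(b^-1) = [[-3, 2], [-2, 1]]  ->  [[-17, 13], [-21, 16]]
... * rho(b^-1) = [[-3, 2], [-2, 1]]  ->  [[25, -21], [31, -26]]
... * rho(b^-1) = [[-3, 2], [-2, 1]]  ->  [[-33, 29], [-41, 36]]
... * rho(a^-1) = [[-2, 1], [-3, 1]]  ->  [[-21, -4], [-26, -5]]
... * rho(b) = [[1, -2], [2, -3]]  ->  [[-29, 54], [-36, 67]]
tr = -29 + 67 = 38

38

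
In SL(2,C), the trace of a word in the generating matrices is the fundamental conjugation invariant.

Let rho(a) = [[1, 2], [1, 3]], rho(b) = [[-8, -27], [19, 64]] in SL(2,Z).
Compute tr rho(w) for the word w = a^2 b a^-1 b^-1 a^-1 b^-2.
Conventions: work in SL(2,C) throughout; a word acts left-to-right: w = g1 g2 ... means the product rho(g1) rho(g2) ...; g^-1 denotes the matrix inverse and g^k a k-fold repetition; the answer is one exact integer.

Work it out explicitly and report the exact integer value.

rho(a) = [[1, 2], [1, 3]]
... * rho(a) = [[1, 2], [1, 3]]  ->  [[3, 8], [4, 11]]
... * rho(b) = [[-8, -27], [19, 64]]  ->  [[128, 431], [177, 596]]
... * rho(a^-1) = [[3, -2], [-1, 1]]  ->  [[-47, 175], [-65, 242]]
... * rho(b^-1) = [[64, 27], [-19, -8]]  ->  [[-6333, -2669], [-8758, -3691]]
... * rho(a^-1) = [[3, -2], [-1, 1]]  ->  [[-16330, 9997], [-22583, 13825]]
... * rho(b^-1) = [[64, 27], [-19, -8]]  ->  [[-1235063, -520886], [-1707987, -720341]]
... * rho(b^-1) = [[64, 27], [-19, -8]]  ->  [[-69147198, -29179613], [-95624689, -40352921]]
tr = -69147198 + -40352921 = -109500119

-109500119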